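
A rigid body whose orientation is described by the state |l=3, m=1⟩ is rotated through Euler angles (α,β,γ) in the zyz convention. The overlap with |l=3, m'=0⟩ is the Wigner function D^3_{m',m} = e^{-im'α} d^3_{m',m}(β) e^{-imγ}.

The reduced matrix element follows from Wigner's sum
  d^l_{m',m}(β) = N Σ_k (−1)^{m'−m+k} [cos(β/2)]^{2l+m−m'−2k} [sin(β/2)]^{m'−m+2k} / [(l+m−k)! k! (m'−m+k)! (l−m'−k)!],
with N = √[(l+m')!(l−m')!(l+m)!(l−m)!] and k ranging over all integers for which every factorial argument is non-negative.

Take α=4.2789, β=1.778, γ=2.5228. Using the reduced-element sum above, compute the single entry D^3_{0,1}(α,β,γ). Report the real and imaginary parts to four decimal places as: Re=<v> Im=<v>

First d^3_{0,1}(β=1.778), then the phase factors e^{-i(0)α} and e^{-i(1)γ}:
c=cos(1.778/2)=0.630189, s=sin(1.778/2)=0.776442; N=√[6·6·24·2]=41.569219
k: max(0,(1)−(0))=1 … min(3+(1),3−(0))=3
  k=1: (−1)^0·41.5692/(12)·0.6302^5·0.7764^1 = +0.267333
  k=2: (−1)^1·41.5692/(4)·0.6302^3·0.7764^3 = -1.217449
  k=3: (−1)^2·41.5692/(12)·0.6302^1·0.7764^5 = +0.616036
d^3_{0,1}(1.778) = +0.267333 -1.217449 +0.616036 = -0.334080
Phases: e^{-i·(0)·4.2789}=+1.000000+0.000000i, e^{-i·(1)·2.5228}=-0.814579-0.580052i ⇒ D=+0.272134+0.193784i

Re=0.2721 Im=0.1938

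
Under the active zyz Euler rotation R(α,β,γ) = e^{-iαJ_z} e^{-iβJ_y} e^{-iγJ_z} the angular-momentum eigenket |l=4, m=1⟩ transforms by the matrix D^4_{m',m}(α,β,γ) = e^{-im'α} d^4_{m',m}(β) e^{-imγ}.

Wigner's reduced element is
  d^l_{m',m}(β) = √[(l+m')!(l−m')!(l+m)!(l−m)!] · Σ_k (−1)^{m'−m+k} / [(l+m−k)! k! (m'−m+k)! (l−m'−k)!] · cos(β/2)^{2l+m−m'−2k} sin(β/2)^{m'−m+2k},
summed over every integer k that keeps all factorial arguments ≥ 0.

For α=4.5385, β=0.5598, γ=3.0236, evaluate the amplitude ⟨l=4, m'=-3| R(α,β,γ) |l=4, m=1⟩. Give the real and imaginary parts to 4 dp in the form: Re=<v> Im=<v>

Re=-0.0245 Im=-0.0575

Split into d^4_{-3,1}(β=0.5598) × two z-phases.
With c≡cos(β/2)=0.961083 and s≡sin(β/2)=0.276260, N=[1·5040·120·6]^{1/2}=1904.940944
The bounds max(0,m−m')=4 and min(l+m,l−m')=5 give 2 terms
  k=4: (−1)^0·1904.9409/(144)·0.9611^4·0.2763^4 = +0.065740
  k=5: (−1)^1·1904.9409/(240)·0.9611^2·0.2763^6 = -0.003259
d^4_{-3,1}(0.5598) = +0.065740 -0.003259 = +0.062481
D = (+0.498326+0.866990i)·(+0.062481)·(-0.993047-0.117719i) = -0.024543-0.057459i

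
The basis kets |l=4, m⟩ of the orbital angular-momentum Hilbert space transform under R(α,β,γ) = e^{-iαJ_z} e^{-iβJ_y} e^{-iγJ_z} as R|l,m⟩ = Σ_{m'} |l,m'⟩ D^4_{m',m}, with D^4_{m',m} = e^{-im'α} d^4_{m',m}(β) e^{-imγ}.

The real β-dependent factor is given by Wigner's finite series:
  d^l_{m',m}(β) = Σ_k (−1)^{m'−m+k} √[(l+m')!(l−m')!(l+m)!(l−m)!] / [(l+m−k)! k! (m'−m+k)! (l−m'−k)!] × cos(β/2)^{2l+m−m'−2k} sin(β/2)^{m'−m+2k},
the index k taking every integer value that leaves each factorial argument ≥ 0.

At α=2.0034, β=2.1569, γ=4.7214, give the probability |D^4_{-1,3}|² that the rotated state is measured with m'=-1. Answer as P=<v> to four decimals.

P=0.1868

First d^4_{-1,3}(β=2.1569), then the phase factors e^{-i(-1)α} and e^{-i(3)γ}:
c=cos(2.1569/2)=0.472695, s=sin(2.1569/2)=0.881226; N=√[6·120·5040·1]=1904.940944
The bounds max(0,m−m')=4 and min(l+m,l−m')=5 give 2 terms
  k=4: (−1)^0·1904.9409/(144)·0.4727^4·0.8812^4 = +0.398283
  k=5: (−1)^1·1904.9409/(240)·0.4727^2·0.8812^6 = -0.830532
d^4_{-1,3}(2.1569) = +0.398283 -0.830532 = -0.432249
|D^4_{-1,3}|² = |d^4_{-1,3}(β)|² = (-0.432249)² = 0.186839 (the z-rotation phases have unit modulus)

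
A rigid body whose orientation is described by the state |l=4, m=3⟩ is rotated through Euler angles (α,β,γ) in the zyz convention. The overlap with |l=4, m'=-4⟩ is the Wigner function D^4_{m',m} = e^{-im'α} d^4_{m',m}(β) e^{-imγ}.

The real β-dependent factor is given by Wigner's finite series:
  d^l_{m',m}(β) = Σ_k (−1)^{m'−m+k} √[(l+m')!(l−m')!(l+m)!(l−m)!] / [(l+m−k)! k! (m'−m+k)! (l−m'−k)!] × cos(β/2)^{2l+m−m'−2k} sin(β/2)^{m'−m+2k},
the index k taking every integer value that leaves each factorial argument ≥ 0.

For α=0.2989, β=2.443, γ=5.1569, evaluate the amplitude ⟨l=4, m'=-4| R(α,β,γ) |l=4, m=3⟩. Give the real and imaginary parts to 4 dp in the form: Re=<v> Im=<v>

Split into d^4_{-4,3}(β=2.443) × two z-phases.
Half-angle: c=0.342237, s=0.939614. N=√(1·40320·5040·1)=14255.272709
k: max(0,(3)−(-4))=7 … min(4+(3),4−(-4))=7
  k=7: (−1)^0·14255.2727/(5040)·0.3422^1·0.9396^7 = +0.625918
d^4_{-4,3}(2.443) = +0.625918
Attach z-rotation phases: D = e^{-i(-4)(0.2989)}·(+0.625918)·e^{-i(3)(5.1569)} = -0.086061-0.619973i

Re=-0.0861 Im=-0.6200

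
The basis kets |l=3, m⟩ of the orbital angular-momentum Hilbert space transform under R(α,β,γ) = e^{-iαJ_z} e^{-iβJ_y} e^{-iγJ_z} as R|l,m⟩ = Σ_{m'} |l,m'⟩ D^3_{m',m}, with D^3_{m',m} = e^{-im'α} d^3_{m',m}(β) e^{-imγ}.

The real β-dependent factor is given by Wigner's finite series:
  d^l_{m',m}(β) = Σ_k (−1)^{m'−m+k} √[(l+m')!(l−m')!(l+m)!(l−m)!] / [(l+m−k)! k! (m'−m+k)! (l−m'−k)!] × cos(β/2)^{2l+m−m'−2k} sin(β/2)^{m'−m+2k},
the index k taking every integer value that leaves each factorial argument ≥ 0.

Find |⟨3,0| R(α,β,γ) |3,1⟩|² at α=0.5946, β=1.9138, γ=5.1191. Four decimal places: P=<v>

P=0.0314

First d^3_{0,1}(β=1.9138), then the phase factors e^{-i(0)α} and e^{-i(1)γ}:
Half-angle: c=0.576057, s=0.817410. N=√(6·6·24·2)=41.569219
Admissible k: 1..3 (factorial args all ≥0)
  k=1: (−1)^0·41.5692/(12)·0.5761^5·0.8174^1 = +0.179621
  k=2: (−1)^1·41.5692/(4)·0.5761^3·0.8174^3 = -1.084993
  k=3: (−1)^2·41.5692/(12)·0.5761^1·0.8174^5 = +0.728207
d^3_{0,1}(1.9138) = +0.179621 -1.084993 +0.728207 = -0.177165
|D^3_{0,1}|² = |d^3_{0,1}(β)|² = (-0.177165)² = 0.031388 (the z-rotation phases have unit modulus)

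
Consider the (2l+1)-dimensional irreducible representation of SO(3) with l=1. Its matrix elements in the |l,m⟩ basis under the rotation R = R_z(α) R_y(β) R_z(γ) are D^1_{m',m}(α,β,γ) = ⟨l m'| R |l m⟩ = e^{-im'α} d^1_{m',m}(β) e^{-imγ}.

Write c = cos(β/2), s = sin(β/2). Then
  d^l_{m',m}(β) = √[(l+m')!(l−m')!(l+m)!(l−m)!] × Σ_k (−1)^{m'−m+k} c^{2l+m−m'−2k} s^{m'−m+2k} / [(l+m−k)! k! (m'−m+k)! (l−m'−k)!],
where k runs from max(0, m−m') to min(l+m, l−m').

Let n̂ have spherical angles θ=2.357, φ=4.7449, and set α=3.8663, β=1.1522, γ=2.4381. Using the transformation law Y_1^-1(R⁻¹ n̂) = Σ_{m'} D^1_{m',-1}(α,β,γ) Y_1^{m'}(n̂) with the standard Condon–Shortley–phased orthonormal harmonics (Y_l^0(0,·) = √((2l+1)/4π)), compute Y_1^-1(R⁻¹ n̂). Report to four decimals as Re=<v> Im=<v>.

Re=-0.0971 Im=0.3288

Need the full column D^1_{m',-1} for m'=−1..1 at α=3.8663, β=1.1522, γ=2.4381.
cos(β/2)=0.838594, sin(β/2)=0.544758
d^1_{-1,-1}: single k=0 term ⇒ +0.703239;  D = +0.703081+0.014918i
d^1_{0,-1}: single k=0 term ⇒ -0.646055;  D = +0.492674-0.417924i
d^1_{1,-1}: single k=0 term ⇒ +0.296761;  D = +0.042174-0.293749i
Y_1^{m'}(θ=2.357,φ=4.7449) and Σ D·Y over m':
  (+0.7031+0.0149i)·(+0.0079+0.2440i)  (+0.4927-0.4179i)·(-0.3458+0.0000i)  (+0.0422-0.2937i)·(-0.0079+0.2440i)
Y_1^-1(R⁻¹ n̂) = -0.097081+0.328779i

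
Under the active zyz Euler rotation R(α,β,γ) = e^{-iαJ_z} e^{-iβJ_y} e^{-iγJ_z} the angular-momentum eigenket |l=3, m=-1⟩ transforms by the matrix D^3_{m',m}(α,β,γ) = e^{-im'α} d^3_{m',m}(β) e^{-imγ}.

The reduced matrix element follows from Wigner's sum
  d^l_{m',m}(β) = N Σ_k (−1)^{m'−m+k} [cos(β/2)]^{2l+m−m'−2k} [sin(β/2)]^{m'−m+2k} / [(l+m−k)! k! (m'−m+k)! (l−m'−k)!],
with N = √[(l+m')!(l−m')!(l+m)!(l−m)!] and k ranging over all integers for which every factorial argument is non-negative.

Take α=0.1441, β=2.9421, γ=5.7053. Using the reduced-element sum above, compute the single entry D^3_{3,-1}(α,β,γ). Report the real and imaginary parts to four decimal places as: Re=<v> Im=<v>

Re=0.0200 Im=-0.0319

Split into d^3_{3,-1}(β=2.9421) × two z-phases.
c=cos(2.9421/2)=0.099581, s=sin(2.9421/2)=0.995029; N=√[720·1·2·24]=185.903201
Admissible k: 0..0 (factorial args all ≥0)
  k=0: (−1)^4·185.9032/(48)·0.0996^2·0.9950^4 = +0.037648
d^3_{3,-1}(2.9421) = +0.037648
Attach z-rotation phases: D = e^{-i(3)(0.1441)}·(+0.037648)·e^{-i(-1)(5.7053)} = +0.020018-0.031885i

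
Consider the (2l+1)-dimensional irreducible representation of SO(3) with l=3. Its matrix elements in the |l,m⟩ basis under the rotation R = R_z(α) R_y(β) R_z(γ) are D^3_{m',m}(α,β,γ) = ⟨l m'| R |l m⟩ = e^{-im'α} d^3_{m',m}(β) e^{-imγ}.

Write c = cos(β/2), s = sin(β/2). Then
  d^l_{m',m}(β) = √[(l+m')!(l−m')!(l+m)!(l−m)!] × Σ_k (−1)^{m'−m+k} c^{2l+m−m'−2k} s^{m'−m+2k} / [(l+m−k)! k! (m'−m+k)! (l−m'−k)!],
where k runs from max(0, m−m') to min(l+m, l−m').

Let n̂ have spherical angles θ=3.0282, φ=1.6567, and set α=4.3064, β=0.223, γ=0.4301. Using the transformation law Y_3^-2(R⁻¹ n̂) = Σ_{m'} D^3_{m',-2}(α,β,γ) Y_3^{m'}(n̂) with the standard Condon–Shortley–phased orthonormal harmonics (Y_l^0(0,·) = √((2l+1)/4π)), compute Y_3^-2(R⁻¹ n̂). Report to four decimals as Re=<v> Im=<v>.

Need the full column D^3_{m',-2} for m'=−3..3 at α=4.3064, β=0.223, γ=0.4301.
cos(β/2)=0.993790, sin(β/2)=0.111269
d^3_{-3,-2}: single k=1 term ⇒ +0.264195;  D = +0.092517+0.247466i
d^3_{-2,-2}: k∈[0..1] ⇒ +0.963316 -0.060381 = +0.902935;  D = -0.901885-0.043524i
d^3_{-1,-2}: k∈[0..1] ⇒ -0.341074 +0.008551 = -0.332522;  D = -0.145895+0.298807i
d^3_{0,-2}: k∈[0..1] ⇒ +0.066144 -0.000829 = +0.065315;  D = +0.042604+0.049507i
d^3_{1,-2}: k∈[0..1] ⇒ -0.008551 +0.000054 = -0.008498;  D = +0.008107-0.002549i
d^3_{2,-2}: k∈[0..1] ⇒ +0.000757 -0.000002 = +0.000755;  D = +0.000076-0.000751i
d^3_{3,-2}: single k=0 term ⇒ -0.000042;  D = -0.000036-0.000020i
Y_3^{m'}(θ=3.0282,φ=1.6567) and Σ D·Y over m':
  (+0.0925+0.2475i)·(+0.0002+0.0006i)  (-0.9019-0.0435i)·(+0.0128-0.0022i)  (-0.1459+0.2988i)·(-0.0123-0.1434i)  (+0.0426+0.0495i)·(-0.7178+0.0000i)  (+0.0081-0.0025i)·(+0.0123-0.1434i)  (+0.0001-0.0008i)·(+0.0128+0.0022i)  (-0.0000-0.0000i)·(-0.0002+0.0006i)
Y_3^-2(R⁻¹ n̂) = +0.002026-0.017970i

Re=0.0020 Im=-0.0180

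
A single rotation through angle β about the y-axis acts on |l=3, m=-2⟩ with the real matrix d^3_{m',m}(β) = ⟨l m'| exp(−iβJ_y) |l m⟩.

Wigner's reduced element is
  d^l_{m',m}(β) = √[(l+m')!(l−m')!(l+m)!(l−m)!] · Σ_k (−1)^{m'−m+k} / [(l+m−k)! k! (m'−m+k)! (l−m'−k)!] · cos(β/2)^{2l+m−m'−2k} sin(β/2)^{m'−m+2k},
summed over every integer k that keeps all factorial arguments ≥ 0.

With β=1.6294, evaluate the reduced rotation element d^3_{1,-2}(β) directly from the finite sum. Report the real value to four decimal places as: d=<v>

d^3_{1,-2}(β=1.6294) via Wigner's sum:
With c≡cos(β/2)=0.686087 and s≡sin(β/2)=0.727520, N=[24·2·1·120]^{1/2}=75.894664
The bounds max(0,m−m')=0 and min(l+m,l−m')=1 give 2 terms
  k=0: (−1)^3·75.8947/(12)·0.6861^3·0.7275^3 = -0.786505
  k=1: (−1)^4·75.8947/(24)·0.6861^1·0.7275^5 = +0.442184
d^3_{1,-2}(1.6294) = -0.786505 +0.442184 = -0.344321

d=-0.3443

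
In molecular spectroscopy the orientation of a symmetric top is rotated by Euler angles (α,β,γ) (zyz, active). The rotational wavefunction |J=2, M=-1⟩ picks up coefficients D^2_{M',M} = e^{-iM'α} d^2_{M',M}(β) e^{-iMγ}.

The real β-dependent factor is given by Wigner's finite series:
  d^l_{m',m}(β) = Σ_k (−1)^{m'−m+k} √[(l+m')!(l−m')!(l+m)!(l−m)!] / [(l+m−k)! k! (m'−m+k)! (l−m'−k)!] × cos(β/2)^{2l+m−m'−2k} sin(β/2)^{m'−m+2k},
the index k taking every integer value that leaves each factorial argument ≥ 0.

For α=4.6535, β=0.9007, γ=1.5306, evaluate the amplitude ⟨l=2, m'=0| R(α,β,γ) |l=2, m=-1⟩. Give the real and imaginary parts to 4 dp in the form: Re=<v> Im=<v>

Split into d^2_{0,-1}(β=0.9007) × two z-phases.
c=cos(0.9007/2)=0.900295, s=sin(0.9007/2)=0.435281; N=√[2·2·1·6]=4.898979
k∈{0,1} keeps every argument non-negative
  k=0: (−1)^1·4.8990/(2)·0.9003^3·0.4353^1 = -0.778035
  k=1: (−1)^2·4.8990/(2)·0.9003^1·0.4353^3 = +0.181873
d^2_{0,-1}(0.9007) = -0.778035 +0.181873 = -0.596162
D = (+1.000000+0.000000i)·(-0.596162)·(+0.040186+0.999192i) = -0.023957-0.595681i

Re=-0.0240 Im=-0.5957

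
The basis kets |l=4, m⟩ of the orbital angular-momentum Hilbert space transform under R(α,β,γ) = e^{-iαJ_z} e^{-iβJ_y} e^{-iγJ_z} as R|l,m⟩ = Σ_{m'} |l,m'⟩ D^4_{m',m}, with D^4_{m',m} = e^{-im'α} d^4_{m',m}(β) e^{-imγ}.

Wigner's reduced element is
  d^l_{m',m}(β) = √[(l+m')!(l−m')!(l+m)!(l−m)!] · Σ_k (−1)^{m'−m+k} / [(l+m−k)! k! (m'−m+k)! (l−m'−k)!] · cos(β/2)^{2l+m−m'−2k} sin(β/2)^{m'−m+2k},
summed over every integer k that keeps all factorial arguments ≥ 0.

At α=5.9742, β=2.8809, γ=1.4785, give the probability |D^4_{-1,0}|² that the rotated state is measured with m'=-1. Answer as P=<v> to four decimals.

D^4_{-1,0}(5.9742,2.8809,1.4785) = e^{-i·-1·5.9742}·d^4_{-1,0}(2.8809)·e^{-i·0·1.4785}. Compute d first:
c=cos(2.8809/2)=0.129978, s=sin(2.8809/2)=0.991517; N=√[6·120·24·24]=643.987578
k: max(0,(0)−(-1))=1 … min(4+(0),4−(-1))=4
  k=1: (−1)^0·643.9876/(144)·0.1300^7·0.9915^1 = +0.000003
  k=2: (−1)^1·643.9876/(24)·0.1300^5·0.9915^3 = -0.000970
  k=3: (−1)^2·643.9876/(24)·0.1300^3·0.9915^5 = +0.056464
  k=4: (−1)^3·643.9876/(144)·0.1300^1·0.9915^7 = -0.547626
d^4_{-1,0}(2.8809) = +0.000003 -0.000970 +0.056464 -0.547626 = -0.492130
|D^4_{-1,0}|² = |d^4_{-1,0}(β)|² = (-0.492130)² = 0.242192 (the z-rotation phases have unit modulus)

P=0.2422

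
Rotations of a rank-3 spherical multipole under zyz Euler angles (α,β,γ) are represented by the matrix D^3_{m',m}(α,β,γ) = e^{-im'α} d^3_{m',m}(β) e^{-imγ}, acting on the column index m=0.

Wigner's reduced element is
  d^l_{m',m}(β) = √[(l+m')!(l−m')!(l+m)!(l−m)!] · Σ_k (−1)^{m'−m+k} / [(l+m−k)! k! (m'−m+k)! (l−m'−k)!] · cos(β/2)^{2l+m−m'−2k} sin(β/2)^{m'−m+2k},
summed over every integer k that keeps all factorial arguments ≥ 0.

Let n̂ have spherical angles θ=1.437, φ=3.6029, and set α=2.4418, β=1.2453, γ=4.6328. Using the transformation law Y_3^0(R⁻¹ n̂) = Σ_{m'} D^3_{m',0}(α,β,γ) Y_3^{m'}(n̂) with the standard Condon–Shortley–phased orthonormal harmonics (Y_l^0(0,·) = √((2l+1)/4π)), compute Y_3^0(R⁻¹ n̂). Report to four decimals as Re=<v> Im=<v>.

Re=-0.3315 Im=0.0000

Need the full column D^3_{m',0} for m'=−3..3 at α=2.4418, β=1.2453, γ=4.6328.
cos(β/2)=0.812336, sin(β/2)=0.583190
d^3_{-3,0}: single k=3 term ⇒ +0.475501;  D = +0.239800+0.410607i
d^3_{-2,0}: k∈[2..3] ⇒ +0.811191 -0.418092 = +0.393099;  D = +0.066975-0.387352i
d^3_{-1,0}: k∈[1..3] ⇒ +0.714626 -1.104966 +0.189835 = -0.200505;  D = +0.153381-0.129137i
d^3_{0,0}: k∈[0..3] ⇒ +0.287352 -1.332923 +0.686995 -0.039342 = -0.397918;  D = -0.397918+0.000000i
d^3_{1,0}: k∈[0..2] ⇒ -0.714626 +1.104966 -0.189835 = +0.200505;  D = -0.153381-0.129137i
d^3_{2,0}: k∈[0..1] ⇒ +0.811191 -0.418092 = +0.393099;  D = +0.066975+0.387352i
d^3_{3,0}: single k=0 term ⇒ -0.475501;  D = -0.239800+0.410607i
Y_3^{m'}(θ=1.437,φ=3.6029) and Σ D·Y over m':
  (+0.2398+0.4106i)·(-0.0755+0.3991i)  (+0.0670-0.3874i)·(+0.0808-0.1067i)  (+0.1534-0.1291i)·(+0.2613-0.1299i)  (-0.3979+0.0000i)·(-0.1449+0.0000i)  (-0.1534-0.1291i)·(-0.2613-0.1299i)  (+0.0670+0.3874i)·(+0.0808+0.1067i)  (-0.2398+0.4106i)·(+0.0755+0.3991i)
Y_3^0(R⁻¹ n̂) = -0.331501+0.000000i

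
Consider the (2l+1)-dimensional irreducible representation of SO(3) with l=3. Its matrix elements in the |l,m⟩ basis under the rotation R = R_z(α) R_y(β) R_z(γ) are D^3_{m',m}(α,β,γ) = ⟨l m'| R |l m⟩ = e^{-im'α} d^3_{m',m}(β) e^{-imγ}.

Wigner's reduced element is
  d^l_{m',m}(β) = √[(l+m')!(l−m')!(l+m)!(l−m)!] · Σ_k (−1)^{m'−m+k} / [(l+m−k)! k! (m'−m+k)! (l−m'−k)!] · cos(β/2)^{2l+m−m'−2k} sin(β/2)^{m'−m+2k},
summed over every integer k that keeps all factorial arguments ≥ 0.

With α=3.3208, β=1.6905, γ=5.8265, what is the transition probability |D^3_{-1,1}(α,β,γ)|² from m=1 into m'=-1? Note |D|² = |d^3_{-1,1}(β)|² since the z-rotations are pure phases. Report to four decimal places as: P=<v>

First d^3_{-1,1}(β=1.6905), then the phase factors e^{-i(-1)α} and e^{-i(1)γ}:
With c≡cos(β/2)=0.663544 and s≡sin(β/2)=0.748137, N=[2·24·24·2]^{1/2}=48.000000
Admissible k: 2..4 (factorial args all ≥0)
  k=2: (−1)^0·48.0000/(8)·0.6635^4·0.7481^2 = +0.651018
  k=3: (−1)^1·48.0000/(6)·0.6635^2·0.7481^4 = -1.103454
  k=4: (−1)^2·48.0000/(48)·0.6635^0·0.7481^6 = +0.175342
d^3_{-1,1}(1.6905) = +0.651018 -1.103454 +0.175342 = -0.277094
|D^3_{-1,1}|² = |d^3_{-1,1}(β)|² = (-0.277094)² = 0.076781 (the z-rotation phases have unit modulus)

P=0.0768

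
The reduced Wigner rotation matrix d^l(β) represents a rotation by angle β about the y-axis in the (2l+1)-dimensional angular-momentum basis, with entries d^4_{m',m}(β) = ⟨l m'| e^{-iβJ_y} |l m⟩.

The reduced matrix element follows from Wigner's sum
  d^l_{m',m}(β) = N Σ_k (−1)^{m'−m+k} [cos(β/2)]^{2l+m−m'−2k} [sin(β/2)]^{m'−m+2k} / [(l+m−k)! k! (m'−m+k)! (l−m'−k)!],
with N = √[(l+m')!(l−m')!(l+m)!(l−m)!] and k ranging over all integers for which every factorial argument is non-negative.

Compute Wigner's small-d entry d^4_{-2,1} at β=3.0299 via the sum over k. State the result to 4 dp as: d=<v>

d=0.2306

d^4_{-2,1}(β=3.0299) via Wigner's sum:
With c≡cos(β/2)=0.055817 and s≡sin(β/2)=0.998441, N=[2·720·120·6]^{1/2}=1018.233765
The bounds max(0,m−m')=3 and min(l+m,l−m')=5 give 3 terms
  k=3: (−1)^0·1018.2338/(72)·0.0558^5·0.9984^3 = +0.000008
  k=4: (−1)^1·1018.2338/(48)·0.0558^3·0.9984^5 = -0.003660
  k=5: (−1)^2·1018.2338/(240)·0.0558^1·0.9984^7 = +0.234240
d^4_{-2,1}(3.0299) = +0.000008 -0.003660 +0.234240 = +0.230588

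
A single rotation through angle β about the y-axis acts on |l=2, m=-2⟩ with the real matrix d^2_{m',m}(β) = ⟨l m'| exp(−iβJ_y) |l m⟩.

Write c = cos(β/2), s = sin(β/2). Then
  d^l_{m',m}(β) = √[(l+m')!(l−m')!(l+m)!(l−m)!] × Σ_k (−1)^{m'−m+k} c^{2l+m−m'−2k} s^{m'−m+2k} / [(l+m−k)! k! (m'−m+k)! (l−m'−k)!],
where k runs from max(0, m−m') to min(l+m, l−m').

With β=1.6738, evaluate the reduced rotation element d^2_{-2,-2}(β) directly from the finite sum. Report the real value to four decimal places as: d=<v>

d^2_{-2,-2}(β=1.6738) via Wigner's sum:
c=cos(1.6738/2)=0.669768, s=sin(1.6738/2)=0.742570; N=√[1·24·1·24]=24.000000
k∈{0} keeps every argument non-negative
  k=0: (−1)^0·24.0000/(24)·0.6698^4·0.7426^0 = +0.201232
d^2_{-2,-2}(1.6738) = +0.201232

d=0.2012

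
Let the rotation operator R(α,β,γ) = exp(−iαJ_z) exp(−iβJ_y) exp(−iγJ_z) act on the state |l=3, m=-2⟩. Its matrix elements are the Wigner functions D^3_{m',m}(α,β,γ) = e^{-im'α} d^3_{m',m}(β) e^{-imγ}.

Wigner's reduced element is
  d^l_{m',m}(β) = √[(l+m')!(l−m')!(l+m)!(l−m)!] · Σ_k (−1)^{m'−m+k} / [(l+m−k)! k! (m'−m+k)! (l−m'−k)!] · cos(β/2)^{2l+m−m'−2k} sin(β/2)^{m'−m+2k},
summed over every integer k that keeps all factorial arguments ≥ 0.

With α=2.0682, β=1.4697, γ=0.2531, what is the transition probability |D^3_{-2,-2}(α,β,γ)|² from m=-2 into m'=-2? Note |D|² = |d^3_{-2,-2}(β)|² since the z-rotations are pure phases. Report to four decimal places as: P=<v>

P=0.2645

Split into d^3_{-2,-2}(β=1.4697) × two z-phases.
With c≡cos(β/2)=0.741931 and s≡sin(β/2)=0.670476, N=[1·120·1·120]^{1/2}=120.000000
The bounds max(0,m−m')=0 and min(l+m,l−m')=1 give 2 terms
  k=0: (−1)^0·120.0000/(120)·0.7419^6·0.6705^0 = +0.166795
  k=1: (−1)^1·120.0000/(24)·0.7419^4·0.6705^2 = -0.681069
d^3_{-2,-2}(1.4697) = +0.166795 -0.681069 = -0.514274
|D^3_{-2,-2}|² = |d^3_{-2,-2}(β)|² = (-0.514274)² = 0.264478 (the z-rotation phases have unit modulus)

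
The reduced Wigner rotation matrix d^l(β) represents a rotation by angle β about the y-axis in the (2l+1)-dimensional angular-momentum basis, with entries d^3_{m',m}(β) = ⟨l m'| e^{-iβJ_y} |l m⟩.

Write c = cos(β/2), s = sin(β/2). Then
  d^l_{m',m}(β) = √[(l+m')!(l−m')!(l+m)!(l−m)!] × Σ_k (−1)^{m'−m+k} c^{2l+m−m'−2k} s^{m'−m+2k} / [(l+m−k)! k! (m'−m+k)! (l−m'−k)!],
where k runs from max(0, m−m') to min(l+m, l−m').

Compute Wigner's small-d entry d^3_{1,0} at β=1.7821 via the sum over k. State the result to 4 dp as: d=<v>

d^3_{1,0}(β=1.7821) via Wigner's sum:
c=cos(1.7821/2)=0.628596, s=sin(1.7821/2)=0.777732; N=√[24·2·6·6]=41.569219
k∈{0,1,2} keeps every argument non-negative
  k=0: (−1)^1·41.5692/(12)·0.6286^5·0.7777^1 = -0.264410
  k=1: (−1)^2·41.5692/(4)·0.6286^3·0.7777^3 = +1.214273
  k=2: (−1)^3·41.5692/(12)·0.6286^1·0.7777^5 = -0.619602
d^3_{1,0}(1.7821) = -0.264410 +1.214273 -0.619602 = +0.330262

d=0.3303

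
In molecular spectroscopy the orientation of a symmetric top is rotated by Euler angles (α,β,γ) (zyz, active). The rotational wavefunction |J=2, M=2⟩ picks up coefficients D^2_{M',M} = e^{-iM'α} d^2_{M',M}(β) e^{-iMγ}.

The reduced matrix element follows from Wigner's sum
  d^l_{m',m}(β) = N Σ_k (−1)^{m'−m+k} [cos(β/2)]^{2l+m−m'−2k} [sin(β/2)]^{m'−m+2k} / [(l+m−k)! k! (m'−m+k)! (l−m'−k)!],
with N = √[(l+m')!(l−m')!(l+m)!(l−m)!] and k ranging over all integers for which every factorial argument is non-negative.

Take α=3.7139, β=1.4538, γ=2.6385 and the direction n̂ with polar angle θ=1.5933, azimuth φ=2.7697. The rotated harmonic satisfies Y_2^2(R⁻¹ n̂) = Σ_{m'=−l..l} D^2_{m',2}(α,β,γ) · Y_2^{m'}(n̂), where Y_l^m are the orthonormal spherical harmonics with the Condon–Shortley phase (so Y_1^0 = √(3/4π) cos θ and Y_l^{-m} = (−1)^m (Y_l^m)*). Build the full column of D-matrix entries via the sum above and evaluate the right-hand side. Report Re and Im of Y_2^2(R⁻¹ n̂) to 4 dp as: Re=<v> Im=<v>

Re=-0.0859 Im=-0.2417

Need the full column D^2_{m',2} for m'=−2..2 at α=3.7139, β=1.4538, γ=2.6385.
cos(β/2)=0.747238, sin(β/2)=0.664556
d^2_{-2,2}: single k=4 term ⇒ +0.195042;  D = -0.106888+0.163145i
d^2_{-1,2}: single k=3 term ⇒ +0.438616;  D = +0.003376-0.438603i
d^2_{0,2}: single k=2 term ⇒ +0.604028;  D = +0.323208+0.510281i
d^2_{1,2}: single k=1 term ⇒ +0.554548;  D = -0.503165-0.233128i
d^2_{2,2}: single k=0 term ⇒ +0.311771;  D = +0.308789-0.043021i
Y_2^{m'}(θ=1.5933,φ=2.7697) and Σ D·Y over m':
  (-0.1069+0.1631i)·(+0.2841+0.2614i)  (+0.0034-0.4386i)·(+0.0162+0.0063i)  (+0.3232+0.5103i)·(-0.3149+0.0000i)  (-0.5032-0.2331i)·(-0.0162+0.0063i)  (+0.3088-0.0430i)·(+0.2841-0.2614i)
Y_2^2(R⁻¹ n̂) = -0.085867-0.241708i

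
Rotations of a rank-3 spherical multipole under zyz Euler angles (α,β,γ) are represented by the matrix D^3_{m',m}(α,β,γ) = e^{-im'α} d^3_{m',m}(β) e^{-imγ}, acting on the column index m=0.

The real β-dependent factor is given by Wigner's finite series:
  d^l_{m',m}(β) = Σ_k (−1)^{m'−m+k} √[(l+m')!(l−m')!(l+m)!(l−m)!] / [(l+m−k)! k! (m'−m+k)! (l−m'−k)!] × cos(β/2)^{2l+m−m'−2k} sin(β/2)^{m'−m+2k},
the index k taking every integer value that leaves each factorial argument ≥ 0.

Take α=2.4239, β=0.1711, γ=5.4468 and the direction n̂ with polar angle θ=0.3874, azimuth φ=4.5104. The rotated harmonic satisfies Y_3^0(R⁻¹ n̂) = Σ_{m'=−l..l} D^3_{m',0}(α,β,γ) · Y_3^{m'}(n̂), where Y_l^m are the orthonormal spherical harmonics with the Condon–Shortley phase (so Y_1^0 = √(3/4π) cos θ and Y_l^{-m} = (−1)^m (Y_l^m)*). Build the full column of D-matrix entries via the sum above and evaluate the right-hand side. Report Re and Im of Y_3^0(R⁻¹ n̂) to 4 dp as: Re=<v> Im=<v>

Need the full column D^3_{m',0} for m'=−3..3 at α=2.4239, β=0.1711, γ=5.4468.
cos(β/2)=0.996343, sin(β/2)=0.085446
d^3_{-3,0}: single k=3 term ⇒ +0.002759;  D = +0.001517+0.002305i
d^3_{-2,0}: k∈[2..3] ⇒ +0.039407 -0.000290 = +0.039117;  D = +0.005281-0.038759i
d^3_{-1,0}: k∈[1..3] ⇒ +0.290620 -0.006412 +0.000016 = +0.284223;  D = -0.214112+0.186919i
d^3_{0,0}: k∈[0..3] ⇒ +0.978257 -0.064753 +0.000476 -0.000000 = +0.913980;  D = +0.913980+0.000000i
d^3_{1,0}: k∈[0..2] ⇒ -0.290620 +0.006412 -0.000016 = -0.284223;  D = +0.214112+0.186919i
d^3_{2,0}: k∈[0..1] ⇒ +0.039407 -0.000290 = +0.039117;  D = +0.005281+0.038759i
d^3_{3,0}: single k=0 term ⇒ -0.002759;  D = -0.001517+0.002305i
Y_3^{m'}(θ=0.3874,φ=4.5104) and Σ D·Y over m':
  (+0.0015+0.0023i)·(+0.0128-0.0185i)  (+0.0053-0.0388i)·(-0.1242-0.0531i)  (-0.2141+0.1869i)·(-0.0805+0.3931i)  (+0.9140+0.0000i)·(+0.4445+0.0000i)  (+0.2141+0.1869i)·(+0.0805+0.3931i)  (+0.0053+0.0388i)·(-0.1242+0.0531i)  (-0.0015+0.0023i)·(-0.0128-0.0185i)
Y_3^0(R⁻¹ n̂) = +0.288464+0.000000i

Re=0.2885 Im=0.0000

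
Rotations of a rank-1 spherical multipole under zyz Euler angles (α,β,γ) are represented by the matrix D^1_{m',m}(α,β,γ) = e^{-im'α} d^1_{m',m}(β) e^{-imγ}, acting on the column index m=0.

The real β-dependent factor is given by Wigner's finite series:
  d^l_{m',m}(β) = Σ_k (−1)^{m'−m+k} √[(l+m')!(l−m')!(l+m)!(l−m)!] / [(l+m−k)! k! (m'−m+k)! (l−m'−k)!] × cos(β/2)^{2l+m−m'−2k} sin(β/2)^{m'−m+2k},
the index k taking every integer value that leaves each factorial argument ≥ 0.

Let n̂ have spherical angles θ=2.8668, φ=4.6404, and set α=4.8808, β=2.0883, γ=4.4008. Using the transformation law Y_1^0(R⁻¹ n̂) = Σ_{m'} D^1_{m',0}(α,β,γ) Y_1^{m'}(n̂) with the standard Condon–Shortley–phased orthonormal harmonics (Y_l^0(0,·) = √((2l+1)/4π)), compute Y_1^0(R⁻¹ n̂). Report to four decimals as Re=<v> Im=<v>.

Need the full column D^1_{m',0} for m'=−1..1 at α=4.8808, β=2.0883, γ=4.4008.
cos(β/2)=0.502637, sin(β/2)=0.864498
d^1_{-1,0}: single k=1 term ⇒ +0.614516;  D = +0.103003-0.605822i
d^1_{0,0}: k∈[0..1] ⇒ +0.252644 -0.747356 = -0.494712;  D = -0.494712+0.000000i
d^1_{1,0}: single k=0 term ⇒ -0.614516;  D = -0.103003-0.605822i
Y_1^{m'}(θ=2.8668,φ=4.6404) and Σ D·Y over m':
  (+0.1030-0.6058i)·(-0.0067+0.0935i)  (-0.4947+0.0000i)·(-0.4703+0.0000i)  (-0.1030-0.6058i)·(+0.0067+0.0935i)
Y_1^0(R⁻¹ n̂) = +0.344556+0.000000i

Re=0.3446 Im=0.0000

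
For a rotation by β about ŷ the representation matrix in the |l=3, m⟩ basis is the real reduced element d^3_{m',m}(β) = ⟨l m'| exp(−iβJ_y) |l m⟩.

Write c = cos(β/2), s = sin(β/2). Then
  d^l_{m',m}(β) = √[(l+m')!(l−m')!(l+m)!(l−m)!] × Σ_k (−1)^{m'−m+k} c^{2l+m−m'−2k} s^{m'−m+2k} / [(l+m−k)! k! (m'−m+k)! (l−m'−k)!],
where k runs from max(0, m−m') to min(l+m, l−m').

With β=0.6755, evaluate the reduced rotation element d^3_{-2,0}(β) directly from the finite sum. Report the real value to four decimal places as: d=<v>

d=0.4178

d^3_{-2,0}(β=0.6755) via Wigner's sum:
c=cos(0.6755/2)=0.943503, s=sin(0.6755/2)=0.331365; N=√[1·120·6·6]=65.726707
k: max(0,(0)−(-2))=2 … min(3+(0),3−(-2))=3
  k=2: (−1)^0·65.7267/(12)·0.9435^4·0.3314^2 = +0.476592
  k=3: (−1)^1·65.7267/(12)·0.9435^2·0.3314^4 = -0.058786
d^3_{-2,0}(0.6755) = +0.476592 -0.058786 = +0.417806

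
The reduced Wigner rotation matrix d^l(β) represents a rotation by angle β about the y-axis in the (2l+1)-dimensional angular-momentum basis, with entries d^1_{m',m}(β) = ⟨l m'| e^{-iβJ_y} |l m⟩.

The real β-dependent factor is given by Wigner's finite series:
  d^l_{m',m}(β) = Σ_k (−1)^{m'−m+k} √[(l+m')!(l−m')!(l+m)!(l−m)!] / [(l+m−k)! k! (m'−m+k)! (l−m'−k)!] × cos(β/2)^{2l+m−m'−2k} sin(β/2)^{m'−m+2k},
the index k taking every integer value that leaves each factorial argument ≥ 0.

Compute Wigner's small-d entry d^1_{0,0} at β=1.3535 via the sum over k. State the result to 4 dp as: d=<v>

d=0.2156

d^1_{0,0}(β=1.3535) via Wigner's sum:
With c≡cos(β/2)=0.779612 and s≡sin(β/2)=0.626263, N=[1·1·1·1]^{1/2}=1.000000
Admissible k: 0..1 (factorial args all ≥0)
  k=0: (−1)^0·1.0000/(1)·0.7796^2·0.6263^0 = +0.607795
  k=1: (−1)^1·1.0000/(1)·0.7796^0·0.6263^2 = -0.392205
d^1_{0,0}(1.3535) = +0.607795 -0.392205 = +0.215590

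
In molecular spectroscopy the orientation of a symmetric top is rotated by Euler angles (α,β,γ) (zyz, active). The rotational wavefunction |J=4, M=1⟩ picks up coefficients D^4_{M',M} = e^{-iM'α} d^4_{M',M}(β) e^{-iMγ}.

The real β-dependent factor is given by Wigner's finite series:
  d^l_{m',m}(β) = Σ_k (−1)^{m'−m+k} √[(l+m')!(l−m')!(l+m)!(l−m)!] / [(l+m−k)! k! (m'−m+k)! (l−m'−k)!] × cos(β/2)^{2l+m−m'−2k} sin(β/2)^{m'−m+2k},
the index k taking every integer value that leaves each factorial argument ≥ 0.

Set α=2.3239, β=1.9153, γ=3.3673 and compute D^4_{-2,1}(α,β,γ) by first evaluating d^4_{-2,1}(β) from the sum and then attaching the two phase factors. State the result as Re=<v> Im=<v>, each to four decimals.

D^4_{-2,1}(2.3239,1.9153,3.3673) = e^{-i·-2·2.3239}·d^4_{-2,1}(1.9153)·e^{-i·1·3.3673}. Compute d first:
Half-angle: c=0.575444, s=0.817842. N=√(2·720·120·6)=1018.233765
The bounds max(0,m−m')=3 and min(l+m,l−m')=5 give 3 terms
  k=3: (−1)^0·1018.2338/(72)·0.5754^5·0.8178^3 = +0.488130
  k=4: (−1)^1·1018.2338/(48)·0.5754^3·0.8178^5 = -1.478973
  k=5: (−1)^2·1018.2338/(240)·0.5754^1·0.8178^7 = +0.597480
d^4_{-2,1}(1.9153) = +0.488130 -1.478973 +0.597480 = -0.393363
Attach z-rotation phases: D = e^{-i(-2)(2.3239)}·(-0.393363)·e^{-i(1)(3.3673)} = -0.112595-0.376904i

Re=-0.1126 Im=-0.3769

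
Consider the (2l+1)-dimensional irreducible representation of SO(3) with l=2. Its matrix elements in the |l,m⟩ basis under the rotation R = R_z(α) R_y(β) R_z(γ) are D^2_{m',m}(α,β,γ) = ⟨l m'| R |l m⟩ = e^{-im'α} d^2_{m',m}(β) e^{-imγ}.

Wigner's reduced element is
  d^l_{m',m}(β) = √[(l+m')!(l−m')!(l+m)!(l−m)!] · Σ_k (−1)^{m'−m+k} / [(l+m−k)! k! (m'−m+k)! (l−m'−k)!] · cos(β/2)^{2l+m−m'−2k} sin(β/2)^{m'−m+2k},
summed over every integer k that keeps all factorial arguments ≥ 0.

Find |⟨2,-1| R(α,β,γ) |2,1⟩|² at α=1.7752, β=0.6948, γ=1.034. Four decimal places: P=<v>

Split into d^2_{-1,1}(β=0.6948) × two z-phases.
With c≡cos(β/2)=0.940261 and s≡sin(β/2)=0.340454, N=[1·6·6·1]^{1/2}=6.000000
k∈{2,3} keeps every argument non-negative
  k=2: (−1)^0·6.0000/(2)·0.9403^2·0.3405^2 = +0.307423
  k=3: (−1)^1·6.0000/(6)·0.9403^0·0.3405^4 = -0.013435
d^2_{-1,1}(0.6948) = +0.307423 -0.013435 = +0.293988
|D^2_{-1,1}|² = |d^2_{-1,1}(β)|² = (+0.293988)² = 0.086429 (the z-rotation phases have unit modulus)

P=0.0864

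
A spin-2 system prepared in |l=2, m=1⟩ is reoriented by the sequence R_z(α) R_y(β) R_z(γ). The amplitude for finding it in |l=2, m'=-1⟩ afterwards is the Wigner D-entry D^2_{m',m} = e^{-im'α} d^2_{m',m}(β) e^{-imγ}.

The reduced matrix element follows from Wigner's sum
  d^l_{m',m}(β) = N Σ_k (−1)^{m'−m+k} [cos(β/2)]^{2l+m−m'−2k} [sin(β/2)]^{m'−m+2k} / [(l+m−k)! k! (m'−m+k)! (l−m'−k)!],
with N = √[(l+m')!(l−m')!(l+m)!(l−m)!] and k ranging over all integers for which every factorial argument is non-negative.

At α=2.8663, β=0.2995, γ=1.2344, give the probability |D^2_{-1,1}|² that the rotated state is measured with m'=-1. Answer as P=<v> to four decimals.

First d^2_{-1,1}(β=0.2995), then the phase factors e^{-i(-1)α} and e^{-i(1)γ}:
Half-angle: c=0.988808, s=0.149191. N=√(1·6·6·1)=6.000000
k: max(0,(1)−(-1))=2 … min(2+(1),2−(-1))=3
  k=2: (−1)^0·6.0000/(2)·0.9888^2·0.1492^2 = +0.065288
  k=3: (−1)^1·6.0000/(6)·0.9888^0·0.1492^4 = -0.000495
d^2_{-1,1}(0.2995) = +0.065288 -0.000495 = +0.064792
|D^2_{-1,1}|² = |d^2_{-1,1}(β)|² = (+0.064792)² = 0.004198 (the z-rotation phases have unit modulus)

P=0.0042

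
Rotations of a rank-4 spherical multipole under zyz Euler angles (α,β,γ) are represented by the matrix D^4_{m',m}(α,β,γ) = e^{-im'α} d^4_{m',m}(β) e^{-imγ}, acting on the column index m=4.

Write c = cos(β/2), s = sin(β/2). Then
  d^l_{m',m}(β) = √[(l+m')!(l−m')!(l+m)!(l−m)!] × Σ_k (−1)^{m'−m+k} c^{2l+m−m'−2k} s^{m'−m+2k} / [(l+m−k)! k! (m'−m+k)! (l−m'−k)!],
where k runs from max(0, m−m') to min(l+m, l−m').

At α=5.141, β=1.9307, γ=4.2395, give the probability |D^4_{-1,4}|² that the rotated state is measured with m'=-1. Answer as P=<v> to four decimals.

Split into d^4_{-1,4}(β=1.9307) × two z-phases.
With c≡cos(β/2)=0.569129 and s≡sin(β/2)=0.822248, N=[6·120·40320·1]^{1/2}=5387.986637
k: max(0,(4)−(-1))=5 … min(4+(4),4−(-1))=5
  k=5: (−1)^0·5387.9866/(720)·0.5691^3·0.8222^5 = +0.518491
d^4_{-1,4}(1.9307) = +0.518491
|D^4_{-1,4}|² = |d^4_{-1,4}(β)|² = (+0.518491)² = 0.268833 (the z-rotation phases have unit modulus)

P=0.2688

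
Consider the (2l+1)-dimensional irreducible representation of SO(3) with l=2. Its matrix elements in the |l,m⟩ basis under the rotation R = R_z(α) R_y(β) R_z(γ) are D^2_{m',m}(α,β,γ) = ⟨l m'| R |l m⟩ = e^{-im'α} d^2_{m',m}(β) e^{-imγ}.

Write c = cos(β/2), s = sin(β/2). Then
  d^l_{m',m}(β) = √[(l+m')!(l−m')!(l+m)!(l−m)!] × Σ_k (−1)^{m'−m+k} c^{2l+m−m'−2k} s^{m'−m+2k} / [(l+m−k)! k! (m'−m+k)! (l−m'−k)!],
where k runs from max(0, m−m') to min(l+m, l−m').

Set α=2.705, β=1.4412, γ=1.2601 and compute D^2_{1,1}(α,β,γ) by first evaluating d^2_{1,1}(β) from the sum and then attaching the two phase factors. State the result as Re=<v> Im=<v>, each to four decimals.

Split into d^2_{1,1}(β=1.4412) × two z-phases.
With c≡cos(β/2)=0.751410 and s≡sin(β/2)=0.659836, N=[6·1·6·1]^{1/2}=6.000000
Admissible k: 0..1 (factorial args all ≥0)
  k=0: (−1)^0·6.0000/(6)·0.7514^4·0.6598^0 = +0.318792
  k=1: (−1)^1·6.0000/(2)·0.7514^2·0.6598^2 = -0.737474
d^2_{1,1}(1.4412) = +0.318792 -0.737474 = -0.418682
D = (-0.906198-0.422854i)·(-0.418682)·(+0.305722-0.952121i) = +0.284558-0.307117i

Re=0.2846 Im=-0.3071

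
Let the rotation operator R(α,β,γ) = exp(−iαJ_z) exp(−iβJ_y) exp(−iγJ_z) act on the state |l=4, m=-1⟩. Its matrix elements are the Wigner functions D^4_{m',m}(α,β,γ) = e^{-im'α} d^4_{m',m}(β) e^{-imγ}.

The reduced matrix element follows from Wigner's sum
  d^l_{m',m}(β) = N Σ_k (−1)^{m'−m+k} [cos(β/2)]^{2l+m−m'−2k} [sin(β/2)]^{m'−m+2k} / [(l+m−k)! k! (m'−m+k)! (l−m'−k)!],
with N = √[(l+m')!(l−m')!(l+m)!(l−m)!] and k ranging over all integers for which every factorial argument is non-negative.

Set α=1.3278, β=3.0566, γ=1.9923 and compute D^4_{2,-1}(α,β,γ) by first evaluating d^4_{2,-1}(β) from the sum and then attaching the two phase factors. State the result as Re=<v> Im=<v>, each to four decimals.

Split into d^4_{2,-1}(β=3.0566) × two z-phases.
c=cos(3.0566/2)=0.042484, s=sin(3.0566/2)=0.999097; N=√[720·2·6·120]=1018.233765
k: max(0,(-1)−(2))=0 … min(4+(-1),4−(2))=2
  k=0: (−1)^3·1018.2338/(72)·0.0425^5·0.9991^3 = -0.000002
  k=1: (−1)^4·1018.2338/(48)·0.0425^3·0.9991^5 = +0.001619
  k=2: (−1)^5·1018.2338/(240)·0.0425^1·0.9991^7 = -0.179106
d^4_{2,-1}(3.0566) = -0.000002 +0.001619 -0.179106 = -0.177489
Phases: e^{-i·(2)·1.3278}=-0.884212-0.467086i, e^{-i·(-1)·1.9923}=-0.409133+0.912475i ⇒ D=-0.139855+0.109284i

Re=-0.1399 Im=0.1093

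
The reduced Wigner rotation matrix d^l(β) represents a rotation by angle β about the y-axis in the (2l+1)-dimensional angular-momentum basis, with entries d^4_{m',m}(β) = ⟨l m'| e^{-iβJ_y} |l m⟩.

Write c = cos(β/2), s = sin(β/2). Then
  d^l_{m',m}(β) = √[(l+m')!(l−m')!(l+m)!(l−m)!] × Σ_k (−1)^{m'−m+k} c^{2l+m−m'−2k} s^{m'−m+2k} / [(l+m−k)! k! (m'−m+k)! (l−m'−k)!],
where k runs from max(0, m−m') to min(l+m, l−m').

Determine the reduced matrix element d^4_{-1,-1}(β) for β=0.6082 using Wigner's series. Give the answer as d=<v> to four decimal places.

d=-0.1345

d^4_{-1,-1}(β=0.6082) via Wigner's sum:
With c≡cos(β/2)=0.954117 and s≡sin(β/2)=0.299435, N=[6·120·6·120]^{1/2}=720.000000
k: max(0,(-1)−(-1))=0 … min(4+(-1),4−(-1))=3
  k=0: (−1)^0·720.0000/(720)·0.9541^8·0.2994^0 = +0.686772
  k=1: (−1)^1·720.0000/(48)·0.9541^6·0.2994^2 = -1.014623
  k=2: (−1)^2·720.0000/(24)·0.9541^4·0.2994^4 = +0.199864
  k=3: (−1)^3·720.0000/(72)·0.9541^2·0.2994^6 = -0.006562
d^4_{-1,-1}(0.6082) = +0.686772 -1.014623 +0.199864 -0.006562 = -0.134548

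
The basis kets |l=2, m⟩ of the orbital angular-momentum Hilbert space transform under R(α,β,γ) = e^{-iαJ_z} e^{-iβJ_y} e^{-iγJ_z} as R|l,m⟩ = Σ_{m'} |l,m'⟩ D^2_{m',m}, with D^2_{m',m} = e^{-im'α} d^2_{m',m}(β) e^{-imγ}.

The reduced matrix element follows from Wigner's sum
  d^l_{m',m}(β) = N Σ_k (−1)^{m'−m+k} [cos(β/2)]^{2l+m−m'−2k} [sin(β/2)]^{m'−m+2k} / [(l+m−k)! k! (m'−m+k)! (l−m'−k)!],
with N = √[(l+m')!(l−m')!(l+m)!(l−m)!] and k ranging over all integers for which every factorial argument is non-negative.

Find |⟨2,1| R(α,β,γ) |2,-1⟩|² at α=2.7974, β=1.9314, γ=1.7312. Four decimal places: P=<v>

Split into d^2_{1,-1}(β=1.9314) × two z-phases.
Half-angle: c=0.568841, s=0.822447. N=√(6·1·1·6)=6.000000
The bounds max(0,m−m')=0 and min(l+m,l−m')=1 give 2 terms
  k=0: (−1)^2·6.0000/(2)·0.5688^2·0.8224^2 = +0.656628
  k=1: (−1)^3·6.0000/(6)·0.5688^0·0.8224^4 = -0.457543
d^2_{1,-1}(1.9314) = +0.656628 -0.457543 = +0.199085
|D^2_{1,-1}|² = |d^2_{1,-1}(β)|² = (+0.199085)² = 0.039635 (the z-rotation phases have unit modulus)

P=0.0396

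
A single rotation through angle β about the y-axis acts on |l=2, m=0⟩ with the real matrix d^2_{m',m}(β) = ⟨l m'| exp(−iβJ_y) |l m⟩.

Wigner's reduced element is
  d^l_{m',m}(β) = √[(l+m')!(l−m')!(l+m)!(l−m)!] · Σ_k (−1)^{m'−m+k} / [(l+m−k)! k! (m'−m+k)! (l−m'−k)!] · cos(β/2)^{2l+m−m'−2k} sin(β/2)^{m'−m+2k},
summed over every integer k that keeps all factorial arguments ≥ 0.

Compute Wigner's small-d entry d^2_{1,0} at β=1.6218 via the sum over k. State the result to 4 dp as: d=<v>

d=0.0624

d^2_{1,0}(β=1.6218) via Wigner's sum:
With c≡cos(β/2)=0.688846 and s≡sin(β/2)=0.724907, N=[6·1·2·2]^{1/2}=4.898979
The bounds max(0,m−m')=0 and min(l+m,l−m')=1 give 2 terms
  k=0: (−1)^1·4.8990/(2)·0.6888^3·0.7249^1 = -0.580397
  k=1: (−1)^2·4.8990/(2)·0.6888^1·0.7249^3 = +0.642755
d^2_{1,0}(1.6218) = -0.580397 +0.642755 = +0.062358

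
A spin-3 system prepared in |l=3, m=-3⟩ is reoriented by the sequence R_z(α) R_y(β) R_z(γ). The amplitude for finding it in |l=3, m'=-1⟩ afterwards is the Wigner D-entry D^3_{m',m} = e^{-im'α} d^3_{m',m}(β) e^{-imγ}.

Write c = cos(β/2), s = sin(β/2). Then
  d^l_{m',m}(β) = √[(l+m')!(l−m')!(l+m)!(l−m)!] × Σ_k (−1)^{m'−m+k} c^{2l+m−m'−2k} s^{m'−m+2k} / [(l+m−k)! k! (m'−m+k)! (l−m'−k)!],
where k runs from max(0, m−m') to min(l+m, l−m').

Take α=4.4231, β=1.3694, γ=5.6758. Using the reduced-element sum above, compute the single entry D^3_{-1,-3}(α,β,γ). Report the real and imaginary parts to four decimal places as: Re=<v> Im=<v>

D^3_{-1,-3}(4.4231,1.3694,5.6758) = e^{-i·-1·4.4231}·d^3_{-1,-3}(1.3694)·e^{-i·-3·5.6758}. Compute d first:
With c≡cos(β/2)=0.774609 and s≡sin(β/2)=0.632441, N=[2·24·1·720]^{1/2}=185.903201
k∈{0} keeps every argument non-negative
  k=0: (−1)^2·185.9032/(48)·0.7746^4·0.6324^2 = +0.557718
d^3_{-1,-3}(1.3694) = +0.557718
Phases: e^{-i·(-1)·4.4231}=-0.285271-0.958447i, e^{-i·(-3)·5.6758}=-0.248721-0.968575i ⇒ D=-0.478174+0.287053i

Re=-0.4782 Im=0.2871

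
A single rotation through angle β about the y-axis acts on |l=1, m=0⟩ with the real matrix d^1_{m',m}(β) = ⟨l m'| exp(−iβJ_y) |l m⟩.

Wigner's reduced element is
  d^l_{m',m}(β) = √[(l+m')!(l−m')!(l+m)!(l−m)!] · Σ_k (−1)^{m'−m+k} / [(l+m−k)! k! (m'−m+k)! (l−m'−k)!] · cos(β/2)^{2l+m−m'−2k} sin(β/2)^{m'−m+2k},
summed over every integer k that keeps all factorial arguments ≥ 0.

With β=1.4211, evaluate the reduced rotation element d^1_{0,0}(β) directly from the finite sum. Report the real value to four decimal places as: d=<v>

d=0.1491

d^1_{0,0}(β=1.4211) via Wigner's sum:
c=cos(1.4211/2)=0.758003, s=sin(1.4211/2)=0.652251; N=√[1·1·1·1]=1.000000
The bounds max(0,m−m')=0 and min(l+m,l−m')=1 give 2 terms
  k=0: (−1)^0·1.0000/(1)·0.7580^2·0.6523^0 = +0.574569
  k=1: (−1)^1·1.0000/(1)·0.7580^0·0.6523^2 = -0.425431
d^1_{0,0}(1.4211) = +0.574569 -0.425431 = +0.149138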